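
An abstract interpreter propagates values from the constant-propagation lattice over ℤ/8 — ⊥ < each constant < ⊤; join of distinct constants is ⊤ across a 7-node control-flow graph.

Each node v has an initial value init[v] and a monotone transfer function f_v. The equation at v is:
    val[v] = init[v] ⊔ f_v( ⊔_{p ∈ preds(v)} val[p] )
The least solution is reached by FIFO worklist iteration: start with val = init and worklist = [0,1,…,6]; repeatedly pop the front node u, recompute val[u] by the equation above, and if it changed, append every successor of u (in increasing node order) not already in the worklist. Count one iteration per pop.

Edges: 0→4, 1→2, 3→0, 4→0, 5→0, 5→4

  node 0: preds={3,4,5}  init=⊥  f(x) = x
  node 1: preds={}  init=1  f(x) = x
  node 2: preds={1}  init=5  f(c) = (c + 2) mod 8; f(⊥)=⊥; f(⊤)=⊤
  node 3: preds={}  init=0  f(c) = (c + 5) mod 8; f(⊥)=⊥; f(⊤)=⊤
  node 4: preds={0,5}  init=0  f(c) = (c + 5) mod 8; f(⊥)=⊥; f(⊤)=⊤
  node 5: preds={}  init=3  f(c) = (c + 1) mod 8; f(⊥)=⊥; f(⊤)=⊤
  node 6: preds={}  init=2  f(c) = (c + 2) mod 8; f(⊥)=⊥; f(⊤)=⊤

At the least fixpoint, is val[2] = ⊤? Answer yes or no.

Worklist (8 pops):
  #1 pop 0: in=⊤ → ⊤ (was ⊥); enqueue []
  #2 pop 1: in=⊥ → 1 (no change)
  #3 pop 2: in=1 → ⊤ (was 5); enqueue []
  #4 pop 3: in=⊥ → 0 (no change)
  #5 pop 4: in=⊤ → ⊤ (was 0); enqueue [0]
  #6 pop 5: in=⊥ → 3 (no change)
  #7 pop 6: in=⊥ → 2 (no change)
  #8 pop 0: in=⊤ → ⊤ (no change)

Fixpoint:
  val[0] = ⊤
  val[1] = 1
  val[2] = ⊤
  val[3] = 0
  val[4] = ⊤
  val[5] = 3
  val[6] = 2

yes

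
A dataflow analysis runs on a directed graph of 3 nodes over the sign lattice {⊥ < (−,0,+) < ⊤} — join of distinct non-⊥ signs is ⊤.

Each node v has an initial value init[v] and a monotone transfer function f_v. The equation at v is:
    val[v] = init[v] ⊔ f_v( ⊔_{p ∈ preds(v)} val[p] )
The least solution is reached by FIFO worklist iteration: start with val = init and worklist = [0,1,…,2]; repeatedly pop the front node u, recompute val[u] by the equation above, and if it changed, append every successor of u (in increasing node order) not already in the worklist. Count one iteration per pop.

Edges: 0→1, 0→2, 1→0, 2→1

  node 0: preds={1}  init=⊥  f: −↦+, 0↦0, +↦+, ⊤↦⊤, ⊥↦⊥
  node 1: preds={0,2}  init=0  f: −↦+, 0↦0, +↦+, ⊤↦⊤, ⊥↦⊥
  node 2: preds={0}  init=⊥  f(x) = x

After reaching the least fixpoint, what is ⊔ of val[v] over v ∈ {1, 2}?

0

Iteration log — 4 steps:
  step 1. node 0  ⊔preds=0  new=0  old=⊥  +wl: 
  step 2. node 1  ⊔preds=0  new=0  stable
  step 3. node 2  ⊔preds=0  new=0  old=⊥  +wl: 1
  step 4. node 1  ⊔preds=0  new=0  stable

Least fixpoint reached:
  node 0: 0
  node 1: 0
  node 2: 0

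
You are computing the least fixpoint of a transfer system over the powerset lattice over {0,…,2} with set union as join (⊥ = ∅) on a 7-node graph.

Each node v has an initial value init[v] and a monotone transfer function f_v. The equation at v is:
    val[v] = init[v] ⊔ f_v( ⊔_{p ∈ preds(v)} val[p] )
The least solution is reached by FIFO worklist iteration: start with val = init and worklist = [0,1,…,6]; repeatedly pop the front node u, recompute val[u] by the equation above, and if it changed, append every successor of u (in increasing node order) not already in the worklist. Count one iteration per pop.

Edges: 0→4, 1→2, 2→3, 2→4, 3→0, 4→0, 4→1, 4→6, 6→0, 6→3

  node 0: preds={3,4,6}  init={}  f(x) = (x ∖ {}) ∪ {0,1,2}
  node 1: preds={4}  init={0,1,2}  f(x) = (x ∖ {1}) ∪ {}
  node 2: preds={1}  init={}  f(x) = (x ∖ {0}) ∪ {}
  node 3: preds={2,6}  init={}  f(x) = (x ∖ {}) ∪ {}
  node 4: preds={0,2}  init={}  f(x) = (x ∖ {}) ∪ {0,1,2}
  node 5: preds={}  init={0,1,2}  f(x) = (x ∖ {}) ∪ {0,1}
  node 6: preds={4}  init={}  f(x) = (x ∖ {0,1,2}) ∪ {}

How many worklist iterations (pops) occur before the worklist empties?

Trace (9 dequeues):
  [1] u=0 | in {} | out {0,1,2} | prev {} | push {}
  [2] u=1 | in {} | out {0,1,2} | ==
  [3] u=2 | in {0,1,2} | out {1,2} | prev {} | push {}
  [4] u=3 | in {1,2} | out {1,2} | prev {} | push {0}
  [5] u=4 | in {0,1,2} | out {0,1,2} | prev {} | push {1}
  [6] u=5 | in {} | out {0,1,2} | ==
  [7] u=6 | in {0,1,2} | out {} | ==
  [8] u=0 | in {0,1,2} | out {0,1,2} | ==
  [9] u=1 | in {0,1,2} | out {0,1,2} | ==

Converged values:
  [0] {0,1,2}
  [1] {0,1,2}
  [2] {1,2}
  [3] {1,2}
  [4] {0,1,2}
  [5] {0,1,2}
  [6] {}

9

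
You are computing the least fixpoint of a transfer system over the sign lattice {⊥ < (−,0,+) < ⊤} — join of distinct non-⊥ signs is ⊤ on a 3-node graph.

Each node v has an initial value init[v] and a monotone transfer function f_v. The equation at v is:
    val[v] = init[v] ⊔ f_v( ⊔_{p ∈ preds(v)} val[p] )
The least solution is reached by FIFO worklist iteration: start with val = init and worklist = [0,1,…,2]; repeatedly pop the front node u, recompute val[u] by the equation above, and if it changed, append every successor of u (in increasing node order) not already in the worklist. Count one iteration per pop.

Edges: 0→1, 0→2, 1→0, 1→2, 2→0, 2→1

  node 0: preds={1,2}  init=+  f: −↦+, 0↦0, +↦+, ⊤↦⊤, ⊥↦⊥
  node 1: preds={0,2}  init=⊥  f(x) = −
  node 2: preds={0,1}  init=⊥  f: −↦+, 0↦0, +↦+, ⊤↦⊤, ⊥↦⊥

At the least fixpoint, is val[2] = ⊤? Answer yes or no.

yes

Worklist (6 pops):
  #1 pop 0: in=⊥ → + (no change)
  #2 pop 1: in=+ → − (was ⊥); enqueue [0]
  #3 pop 2: in=⊤ → ⊤ (was ⊥); enqueue [1]
  #4 pop 0: in=⊤ → ⊤ (was +); enqueue [2]
  #5 pop 1: in=⊤ → − (no change)
  #6 pop 2: in=⊤ → ⊤ (no change)

Fixpoint:
  val[0] = ⊤
  val[1] = −
  val[2] = ⊤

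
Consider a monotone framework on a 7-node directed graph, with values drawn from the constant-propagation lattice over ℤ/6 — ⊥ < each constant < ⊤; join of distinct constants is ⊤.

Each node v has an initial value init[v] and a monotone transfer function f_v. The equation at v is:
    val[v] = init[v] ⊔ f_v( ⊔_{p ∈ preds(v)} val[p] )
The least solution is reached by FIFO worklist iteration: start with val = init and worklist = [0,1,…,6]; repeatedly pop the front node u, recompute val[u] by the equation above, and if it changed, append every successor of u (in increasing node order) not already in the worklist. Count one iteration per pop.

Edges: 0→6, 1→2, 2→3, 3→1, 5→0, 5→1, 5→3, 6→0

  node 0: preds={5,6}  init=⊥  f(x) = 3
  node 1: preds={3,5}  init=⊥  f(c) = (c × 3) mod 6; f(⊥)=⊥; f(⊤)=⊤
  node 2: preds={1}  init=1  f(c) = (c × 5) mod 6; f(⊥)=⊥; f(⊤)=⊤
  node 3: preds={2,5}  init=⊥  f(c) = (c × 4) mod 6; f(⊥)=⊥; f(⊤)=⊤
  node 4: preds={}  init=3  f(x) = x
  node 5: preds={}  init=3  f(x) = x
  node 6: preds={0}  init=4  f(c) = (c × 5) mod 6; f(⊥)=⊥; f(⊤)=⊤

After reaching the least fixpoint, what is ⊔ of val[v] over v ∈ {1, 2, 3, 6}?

Trace (10 dequeues):
  [1] u=0 | in ⊤ | out 3 | prev ⊥ | push {}
  [2] u=1 | in 3 | out 3 | prev ⊥ | push {}
  [3] u=2 | in 3 | out ⊤ | prev 1 | push {}
  [4] u=3 | in ⊤ | out ⊤ | prev ⊥ | push {1}
  [5] u=4 | in ⊥ | out 3 | ==
  [6] u=5 | in ⊥ | out 3 | ==
  [7] u=6 | in 3 | out ⊤ | prev 4 | push {0}
  [8] u=1 | in ⊤ | out ⊤ | prev 3 | push {2}
  [9] u=0 | in ⊤ | out 3 | ==
  [10] u=2 | in ⊤ | out ⊤ | ==

Converged values:
  [0] 3
  [1] ⊤
  [2] ⊤
  [3] ⊤
  [4] 3
  [5] 3
  [6] ⊤

⊤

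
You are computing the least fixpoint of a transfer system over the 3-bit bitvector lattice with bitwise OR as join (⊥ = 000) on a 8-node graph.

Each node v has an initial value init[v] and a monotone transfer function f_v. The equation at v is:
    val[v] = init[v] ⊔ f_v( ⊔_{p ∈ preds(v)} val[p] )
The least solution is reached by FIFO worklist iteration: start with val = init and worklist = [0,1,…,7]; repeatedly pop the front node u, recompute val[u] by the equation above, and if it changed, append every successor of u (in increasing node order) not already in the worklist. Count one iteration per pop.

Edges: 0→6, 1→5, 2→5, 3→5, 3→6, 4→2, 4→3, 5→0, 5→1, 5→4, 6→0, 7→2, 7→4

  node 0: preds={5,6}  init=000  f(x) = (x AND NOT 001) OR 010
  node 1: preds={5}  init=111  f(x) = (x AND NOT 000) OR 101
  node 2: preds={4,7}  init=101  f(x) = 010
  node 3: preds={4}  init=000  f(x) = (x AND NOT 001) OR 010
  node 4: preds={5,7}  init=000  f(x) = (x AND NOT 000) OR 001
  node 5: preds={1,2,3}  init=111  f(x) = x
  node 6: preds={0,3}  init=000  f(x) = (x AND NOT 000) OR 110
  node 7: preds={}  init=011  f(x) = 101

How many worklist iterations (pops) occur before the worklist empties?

Worklist (14 pops):
  #1 pop 0: in=111 → 110 (was 000); enqueue []
  #2 pop 1: in=111 → 111 (no change)
  #3 pop 2: in=011 → 111 (was 101); enqueue []
  #4 pop 3: in=000 → 010 (was 000); enqueue []
  #5 pop 4: in=111 → 111 (was 000); enqueue [2,3]
  #6 pop 5: in=111 → 111 (no change)
  #7 pop 6: in=110 → 110 (was 000); enqueue [0]
  #8 pop 7: in=000 → 111 (was 011); enqueue [4]
  #9 pop 2: in=111 → 111 (no change)
  #10 pop 3: in=111 → 110 (was 010); enqueue [5,6]
  #11 pop 0: in=111 → 110 (no change)
  #12 pop 4: in=111 → 111 (no change)
  #13 pop 5: in=111 → 111 (no change)
  #14 pop 6: in=110 → 110 (no change)

Fixpoint:
  val[0] = 110
  val[1] = 111
  val[2] = 111
  val[3] = 110
  val[4] = 111
  val[5] = 111
  val[6] = 110
  val[7] = 111

14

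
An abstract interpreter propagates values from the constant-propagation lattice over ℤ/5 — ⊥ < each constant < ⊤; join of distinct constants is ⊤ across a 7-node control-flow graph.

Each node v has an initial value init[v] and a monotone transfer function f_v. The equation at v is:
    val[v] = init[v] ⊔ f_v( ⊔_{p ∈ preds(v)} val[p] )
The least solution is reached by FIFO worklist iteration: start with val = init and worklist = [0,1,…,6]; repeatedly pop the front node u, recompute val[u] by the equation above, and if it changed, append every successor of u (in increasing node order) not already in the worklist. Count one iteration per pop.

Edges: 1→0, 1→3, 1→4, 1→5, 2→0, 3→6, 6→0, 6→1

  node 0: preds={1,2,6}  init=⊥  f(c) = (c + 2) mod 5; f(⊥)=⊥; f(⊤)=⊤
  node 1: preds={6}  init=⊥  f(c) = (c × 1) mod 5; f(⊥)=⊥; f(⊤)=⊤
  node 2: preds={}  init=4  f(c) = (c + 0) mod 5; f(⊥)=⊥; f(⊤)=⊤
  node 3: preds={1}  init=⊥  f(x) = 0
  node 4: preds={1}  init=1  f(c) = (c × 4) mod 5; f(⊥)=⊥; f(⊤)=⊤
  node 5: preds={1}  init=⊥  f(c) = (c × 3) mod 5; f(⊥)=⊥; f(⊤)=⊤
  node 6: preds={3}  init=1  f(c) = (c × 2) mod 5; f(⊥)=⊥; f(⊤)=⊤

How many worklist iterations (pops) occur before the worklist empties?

13

Trace (13 dequeues):
  [1] u=0 | in ⊤ | out ⊤ | prev ⊥ | push {}
  [2] u=1 | in 1 | out 1 | prev ⊥ | push {0}
  [3] u=2 | in ⊥ | out 4 | ==
  [4] u=3 | in 1 | out 0 | prev ⊥ | push {}
  [5] u=4 | in 1 | out ⊤ | prev 1 | push {}
  [6] u=5 | in 1 | out 3 | prev ⊥ | push {}
  [7] u=6 | in 0 | out ⊤ | prev 1 | push {1}
  [8] u=0 | in ⊤ | out ⊤ | ==
  [9] u=1 | in ⊤ | out ⊤ | prev 1 | push {0,3,4,5}
  [10] u=0 | in ⊤ | out ⊤ | ==
  [11] u=3 | in ⊤ | out 0 | ==
  [12] u=4 | in ⊤ | out ⊤ | ==
  [13] u=5 | in ⊤ | out ⊤ | prev 3 | push {}

Converged values:
  [0] ⊤
  [1] ⊤
  [2] 4
  [3] 0
  [4] ⊤
  [5] ⊤
  [6] ⊤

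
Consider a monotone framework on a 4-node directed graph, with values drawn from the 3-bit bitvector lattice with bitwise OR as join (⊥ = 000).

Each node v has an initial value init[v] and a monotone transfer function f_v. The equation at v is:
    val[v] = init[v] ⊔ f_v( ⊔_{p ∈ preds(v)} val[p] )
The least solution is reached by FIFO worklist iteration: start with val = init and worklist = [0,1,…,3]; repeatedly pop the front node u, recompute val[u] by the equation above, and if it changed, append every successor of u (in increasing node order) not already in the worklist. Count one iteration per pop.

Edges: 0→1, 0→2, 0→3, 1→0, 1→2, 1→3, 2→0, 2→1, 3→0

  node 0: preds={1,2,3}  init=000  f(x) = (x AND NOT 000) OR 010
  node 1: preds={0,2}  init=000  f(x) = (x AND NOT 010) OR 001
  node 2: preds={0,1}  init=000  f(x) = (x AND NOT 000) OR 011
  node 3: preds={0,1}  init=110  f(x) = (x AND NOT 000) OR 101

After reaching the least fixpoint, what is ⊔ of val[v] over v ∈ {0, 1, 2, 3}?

111

Worklist (8 pops):
  #1 pop 0: in=110 → 110 (was 000); enqueue []
  #2 pop 1: in=110 → 101 (was 000); enqueue [0]
  #3 pop 2: in=111 → 111 (was 000); enqueue [1]
  #4 pop 3: in=111 → 111 (was 110); enqueue []
  #5 pop 0: in=111 → 111 (was 110); enqueue [2,3]
  #6 pop 1: in=111 → 101 (no change)
  #7 pop 2: in=111 → 111 (no change)
  #8 pop 3: in=111 → 111 (no change)

Fixpoint:
  val[0] = 111
  val[1] = 101
  val[2] = 111
  val[3] = 111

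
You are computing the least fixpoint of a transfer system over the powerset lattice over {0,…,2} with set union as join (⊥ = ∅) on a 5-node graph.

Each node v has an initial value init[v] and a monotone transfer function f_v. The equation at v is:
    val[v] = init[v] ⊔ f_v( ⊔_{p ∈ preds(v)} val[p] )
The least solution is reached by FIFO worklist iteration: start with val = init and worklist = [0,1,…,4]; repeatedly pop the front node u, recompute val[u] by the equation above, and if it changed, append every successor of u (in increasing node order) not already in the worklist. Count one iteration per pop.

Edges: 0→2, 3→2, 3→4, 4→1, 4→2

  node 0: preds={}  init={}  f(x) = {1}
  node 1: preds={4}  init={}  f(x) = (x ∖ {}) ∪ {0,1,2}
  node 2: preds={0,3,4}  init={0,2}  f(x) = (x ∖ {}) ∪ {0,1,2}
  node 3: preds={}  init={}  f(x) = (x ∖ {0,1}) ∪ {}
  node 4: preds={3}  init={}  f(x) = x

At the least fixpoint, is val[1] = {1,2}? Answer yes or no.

Trace (5 dequeues):
  [1] u=0 | in {} | out {1} | prev {} | push {}
  [2] u=1 | in {} | out {0,1,2} | prev {} | push {}
  [3] u=2 | in {1} | out {0,1,2} | prev {0,2} | push {}
  [4] u=3 | in {} | out {} | ==
  [5] u=4 | in {} | out {} | ==

Converged values:
  [0] {1}
  [1] {0,1,2}
  [2] {0,1,2}
  [3] {}
  [4] {}

no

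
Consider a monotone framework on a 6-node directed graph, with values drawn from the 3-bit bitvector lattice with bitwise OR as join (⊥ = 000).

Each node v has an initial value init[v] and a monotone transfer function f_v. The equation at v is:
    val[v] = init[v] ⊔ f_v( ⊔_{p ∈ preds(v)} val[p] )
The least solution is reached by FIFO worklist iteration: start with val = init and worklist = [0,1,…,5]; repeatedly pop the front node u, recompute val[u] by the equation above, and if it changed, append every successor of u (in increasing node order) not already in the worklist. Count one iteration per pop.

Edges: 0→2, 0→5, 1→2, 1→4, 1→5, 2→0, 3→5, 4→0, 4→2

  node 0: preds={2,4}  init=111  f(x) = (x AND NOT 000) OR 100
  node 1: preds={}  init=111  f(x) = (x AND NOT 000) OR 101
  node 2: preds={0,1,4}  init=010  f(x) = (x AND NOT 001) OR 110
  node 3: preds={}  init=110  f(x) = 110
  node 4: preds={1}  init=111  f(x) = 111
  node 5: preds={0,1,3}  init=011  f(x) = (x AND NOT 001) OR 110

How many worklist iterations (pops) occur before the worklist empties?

7

Worklist (7 pops):
  #1 pop 0: in=111 → 111 (no change)
  #2 pop 1: in=000 → 111 (no change)
  #3 pop 2: in=111 → 110 (was 010); enqueue [0]
  #4 pop 3: in=000 → 110 (no change)
  #5 pop 4: in=111 → 111 (no change)
  #6 pop 5: in=111 → 111 (was 011); enqueue []
  #7 pop 0: in=111 → 111 (no change)

Fixpoint:
  val[0] = 111
  val[1] = 111
  val[2] = 110
  val[3] = 110
  val[4] = 111
  val[5] = 111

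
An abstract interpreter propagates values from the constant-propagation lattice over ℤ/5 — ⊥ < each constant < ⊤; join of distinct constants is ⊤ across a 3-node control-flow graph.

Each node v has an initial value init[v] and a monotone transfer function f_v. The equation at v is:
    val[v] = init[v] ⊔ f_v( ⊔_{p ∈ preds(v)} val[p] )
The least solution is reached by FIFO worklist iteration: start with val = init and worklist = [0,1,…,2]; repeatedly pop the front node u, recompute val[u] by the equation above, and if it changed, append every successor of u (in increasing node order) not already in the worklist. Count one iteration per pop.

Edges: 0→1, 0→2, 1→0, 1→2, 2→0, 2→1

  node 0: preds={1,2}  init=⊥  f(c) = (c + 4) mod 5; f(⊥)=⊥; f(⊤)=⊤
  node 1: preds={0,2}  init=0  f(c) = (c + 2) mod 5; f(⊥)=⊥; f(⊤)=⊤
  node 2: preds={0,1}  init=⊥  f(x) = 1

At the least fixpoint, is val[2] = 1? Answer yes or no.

yes

Iteration log — 6 steps:
  step 1. node 0  ⊔preds=0  new=4  old=⊥  +wl: 
  step 2. node 1  ⊔preds=4  new=⊤  old=0  +wl: 0
  step 3. node 2  ⊔preds=⊤  new=1  old=⊥  +wl: 1
  step 4. node 0  ⊔preds=⊤  new=⊤  old=4  +wl: 2
  step 5. node 1  ⊔preds=⊤  new=⊤  stable
  step 6. node 2  ⊔preds=⊤  new=1  stable

Least fixpoint reached:
  node 0: ⊤
  node 1: ⊤
  node 2: 1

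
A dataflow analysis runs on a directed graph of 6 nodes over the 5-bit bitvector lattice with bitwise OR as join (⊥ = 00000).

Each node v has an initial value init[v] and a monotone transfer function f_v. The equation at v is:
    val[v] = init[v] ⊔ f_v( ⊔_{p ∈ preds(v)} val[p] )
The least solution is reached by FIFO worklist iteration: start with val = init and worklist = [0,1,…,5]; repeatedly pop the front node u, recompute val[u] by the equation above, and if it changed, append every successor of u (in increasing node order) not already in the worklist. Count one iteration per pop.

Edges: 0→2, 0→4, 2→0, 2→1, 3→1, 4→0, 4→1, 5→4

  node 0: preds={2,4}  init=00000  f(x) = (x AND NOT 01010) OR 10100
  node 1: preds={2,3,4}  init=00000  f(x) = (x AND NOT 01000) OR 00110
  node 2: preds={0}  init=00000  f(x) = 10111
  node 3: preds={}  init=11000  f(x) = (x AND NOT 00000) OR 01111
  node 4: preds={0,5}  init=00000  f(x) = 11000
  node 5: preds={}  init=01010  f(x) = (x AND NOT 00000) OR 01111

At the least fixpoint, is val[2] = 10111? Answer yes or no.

yes

Iteration log — 10 steps:
  step 1. node 0  ⊔preds=00000  new=10100  old=00000  +wl: 
  step 2. node 1  ⊔preds=11000  new=10110  old=00000  +wl: 
  step 3. node 2  ⊔preds=10100  new=10111  old=00000  +wl: 0,1
  step 4. node 3  ⊔preds=00000  new=11111  old=11000  +wl: 
  step 5. node 4  ⊔preds=11110  new=11000  old=00000  +wl: 
  step 6. node 5  ⊔preds=00000  new=01111  old=01010  +wl: 4
  step 7. node 0  ⊔preds=11111  new=10101  old=10100  +wl: 2
  step 8. node 1  ⊔preds=11111  new=10111  old=10110  +wl: 
  step 9. node 4  ⊔preds=11111  new=11000  stable
  step 10. node 2  ⊔preds=10101  new=10111  stable

Least fixpoint reached:
  node 0: 10101
  node 1: 10111
  node 2: 10111
  node 3: 11111
  node 4: 11000
  node 5: 01111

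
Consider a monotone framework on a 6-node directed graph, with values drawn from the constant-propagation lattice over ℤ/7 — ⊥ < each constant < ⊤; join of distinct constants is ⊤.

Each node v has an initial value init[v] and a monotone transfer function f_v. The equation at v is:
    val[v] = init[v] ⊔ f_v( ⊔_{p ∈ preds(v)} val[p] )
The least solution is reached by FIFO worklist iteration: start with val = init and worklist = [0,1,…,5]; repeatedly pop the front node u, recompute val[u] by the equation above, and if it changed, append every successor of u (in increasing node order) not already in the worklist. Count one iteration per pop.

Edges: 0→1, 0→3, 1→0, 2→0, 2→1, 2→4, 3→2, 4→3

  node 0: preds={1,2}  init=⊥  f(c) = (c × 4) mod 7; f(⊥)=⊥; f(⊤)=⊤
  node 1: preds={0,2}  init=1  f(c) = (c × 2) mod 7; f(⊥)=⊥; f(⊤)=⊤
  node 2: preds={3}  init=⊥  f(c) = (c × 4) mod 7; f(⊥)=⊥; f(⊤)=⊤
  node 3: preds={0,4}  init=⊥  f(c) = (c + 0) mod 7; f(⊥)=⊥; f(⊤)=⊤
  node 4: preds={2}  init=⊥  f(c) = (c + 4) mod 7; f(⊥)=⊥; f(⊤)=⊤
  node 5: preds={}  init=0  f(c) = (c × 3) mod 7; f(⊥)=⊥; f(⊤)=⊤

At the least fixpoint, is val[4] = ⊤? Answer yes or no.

Trace (17 dequeues):
  [1] u=0 | in 1 | out 4 | prev ⊥ | push {}
  [2] u=1 | in 4 | out 1 | ==
  [3] u=2 | in ⊥ | out ⊥ | ==
  [4] u=3 | in 4 | out 4 | prev ⊥ | push {2}
  [5] u=4 | in ⊥ | out ⊥ | ==
  [6] u=5 | in ⊥ | out 0 | ==
  [7] u=2 | in 4 | out 2 | prev ⊥ | push {0,1,4}
  [8] u=0 | in ⊤ | out ⊤ | prev 4 | push {3}
  [9] u=1 | in ⊤ | out ⊤ | prev 1 | push {0}
  [10] u=4 | in 2 | out 6 | prev ⊥ | push {}
  [11] u=3 | in ⊤ | out ⊤ | prev 4 | push {2}
  [12] u=0 | in ⊤ | out ⊤ | ==
  [13] u=2 | in ⊤ | out ⊤ | prev 2 | push {0,1,4}
  [14] u=0 | in ⊤ | out ⊤ | ==
  [15] u=1 | in ⊤ | out ⊤ | ==
  [16] u=4 | in ⊤ | out ⊤ | prev 6 | push {3}
  [17] u=3 | in ⊤ | out ⊤ | ==

Converged values:
  [0] ⊤
  [1] ⊤
  [2] ⊤
  [3] ⊤
  [4] ⊤
  [5] 0

yes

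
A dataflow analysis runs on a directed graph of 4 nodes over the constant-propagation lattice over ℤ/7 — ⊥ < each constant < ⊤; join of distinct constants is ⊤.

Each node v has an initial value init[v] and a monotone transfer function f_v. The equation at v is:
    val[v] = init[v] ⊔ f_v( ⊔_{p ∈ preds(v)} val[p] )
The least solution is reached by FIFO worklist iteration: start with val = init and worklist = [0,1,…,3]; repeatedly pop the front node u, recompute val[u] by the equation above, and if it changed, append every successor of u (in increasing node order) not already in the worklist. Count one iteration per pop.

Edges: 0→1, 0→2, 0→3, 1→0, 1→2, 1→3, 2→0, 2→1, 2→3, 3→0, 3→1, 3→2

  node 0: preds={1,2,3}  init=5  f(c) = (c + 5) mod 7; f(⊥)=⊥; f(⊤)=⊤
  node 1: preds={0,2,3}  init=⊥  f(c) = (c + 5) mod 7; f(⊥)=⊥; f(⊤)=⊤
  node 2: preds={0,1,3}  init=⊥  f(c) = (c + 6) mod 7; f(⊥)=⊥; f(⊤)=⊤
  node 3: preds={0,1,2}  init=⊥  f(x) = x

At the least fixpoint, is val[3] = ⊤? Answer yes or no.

yes

Trace (9 dequeues):
  [1] u=0 | in ⊥ | out 5 | ==
  [2] u=1 | in 5 | out 3 | prev ⊥ | push {0}
  [3] u=2 | in ⊤ | out ⊤ | prev ⊥ | push {1}
  [4] u=3 | in ⊤ | out ⊤ | prev ⊥ | push {2}
  [5] u=0 | in ⊤ | out ⊤ | prev 5 | push {3}
  [6] u=1 | in ⊤ | out ⊤ | prev 3 | push {0}
  [7] u=2 | in ⊤ | out ⊤ | ==
  [8] u=3 | in ⊤ | out ⊤ | ==
  [9] u=0 | in ⊤ | out ⊤ | ==

Converged values:
  [0] ⊤
  [1] ⊤
  [2] ⊤
  [3] ⊤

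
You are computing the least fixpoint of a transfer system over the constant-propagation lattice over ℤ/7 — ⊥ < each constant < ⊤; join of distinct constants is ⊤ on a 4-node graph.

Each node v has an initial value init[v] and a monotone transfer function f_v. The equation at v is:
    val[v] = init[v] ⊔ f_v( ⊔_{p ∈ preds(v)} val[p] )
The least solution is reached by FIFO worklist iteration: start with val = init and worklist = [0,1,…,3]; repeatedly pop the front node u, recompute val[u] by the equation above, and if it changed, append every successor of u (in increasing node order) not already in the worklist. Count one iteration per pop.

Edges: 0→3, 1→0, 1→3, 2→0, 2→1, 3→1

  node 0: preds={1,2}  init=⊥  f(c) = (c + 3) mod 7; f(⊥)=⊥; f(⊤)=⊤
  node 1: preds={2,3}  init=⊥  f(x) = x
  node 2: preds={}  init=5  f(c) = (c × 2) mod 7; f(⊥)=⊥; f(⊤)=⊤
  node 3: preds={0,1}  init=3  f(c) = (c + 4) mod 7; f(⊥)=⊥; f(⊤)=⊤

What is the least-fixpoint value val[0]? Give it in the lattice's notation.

⊤

Trace (7 dequeues):
  [1] u=0 | in 5 | out 1 | prev ⊥ | push {}
  [2] u=1 | in ⊤ | out ⊤ | prev ⊥ | push {0}
  [3] u=2 | in ⊥ | out 5 | ==
  [4] u=3 | in ⊤ | out ⊤ | prev 3 | push {1}
  [5] u=0 | in ⊤ | out ⊤ | prev 1 | push {3}
  [6] u=1 | in ⊤ | out ⊤ | ==
  [7] u=3 | in ⊤ | out ⊤ | ==

Converged values:
  [0] ⊤
  [1] ⊤
  [2] 5
  [3] ⊤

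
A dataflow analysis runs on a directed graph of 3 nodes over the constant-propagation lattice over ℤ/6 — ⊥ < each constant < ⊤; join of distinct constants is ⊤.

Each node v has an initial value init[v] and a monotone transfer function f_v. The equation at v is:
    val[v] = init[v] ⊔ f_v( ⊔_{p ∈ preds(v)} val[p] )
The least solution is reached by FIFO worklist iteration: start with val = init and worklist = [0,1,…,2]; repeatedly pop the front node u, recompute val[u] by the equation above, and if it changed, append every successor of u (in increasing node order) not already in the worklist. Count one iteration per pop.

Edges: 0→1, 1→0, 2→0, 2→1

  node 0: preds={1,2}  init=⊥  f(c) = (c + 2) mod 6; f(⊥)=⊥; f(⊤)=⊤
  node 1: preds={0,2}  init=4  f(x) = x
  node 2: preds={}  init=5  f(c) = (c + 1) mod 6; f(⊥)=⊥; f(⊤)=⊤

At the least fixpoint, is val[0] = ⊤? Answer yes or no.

yes

Trace (4 dequeues):
  [1] u=0 | in ⊤ | out ⊤ | prev ⊥ | push {}
  [2] u=1 | in ⊤ | out ⊤ | prev 4 | push {0}
  [3] u=2 | in ⊥ | out 5 | ==
  [4] u=0 | in ⊤ | out ⊤ | ==

Converged values:
  [0] ⊤
  [1] ⊤
  [2] 5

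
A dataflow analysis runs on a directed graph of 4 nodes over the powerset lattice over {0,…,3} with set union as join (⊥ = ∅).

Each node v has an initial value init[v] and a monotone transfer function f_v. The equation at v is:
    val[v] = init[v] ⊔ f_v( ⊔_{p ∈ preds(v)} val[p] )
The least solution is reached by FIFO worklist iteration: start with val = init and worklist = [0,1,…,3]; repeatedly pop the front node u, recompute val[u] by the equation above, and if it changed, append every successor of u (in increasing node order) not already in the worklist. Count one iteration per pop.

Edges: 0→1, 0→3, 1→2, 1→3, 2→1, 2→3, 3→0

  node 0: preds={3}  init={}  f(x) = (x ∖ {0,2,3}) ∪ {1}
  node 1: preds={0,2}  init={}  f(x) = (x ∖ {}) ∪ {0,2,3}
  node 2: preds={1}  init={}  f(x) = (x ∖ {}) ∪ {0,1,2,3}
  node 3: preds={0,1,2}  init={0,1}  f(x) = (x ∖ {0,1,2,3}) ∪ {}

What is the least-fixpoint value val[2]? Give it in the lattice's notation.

{0,1,2,3}

Worklist (5 pops):
  #1 pop 0: in={0,1} → {1} (was {}); enqueue []
  #2 pop 1: in={1} → {0,1,2,3} (was {}); enqueue []
  #3 pop 2: in={0,1,2,3} → {0,1,2,3} (was {}); enqueue [1]
  #4 pop 3: in={0,1,2,3} → {0,1} (no change)
  #5 pop 1: in={0,1,2,3} → {0,1,2,3} (no change)

Fixpoint:
  val[0] = {1}
  val[1] = {0,1,2,3}
  val[2] = {0,1,2,3}
  val[3] = {0,1}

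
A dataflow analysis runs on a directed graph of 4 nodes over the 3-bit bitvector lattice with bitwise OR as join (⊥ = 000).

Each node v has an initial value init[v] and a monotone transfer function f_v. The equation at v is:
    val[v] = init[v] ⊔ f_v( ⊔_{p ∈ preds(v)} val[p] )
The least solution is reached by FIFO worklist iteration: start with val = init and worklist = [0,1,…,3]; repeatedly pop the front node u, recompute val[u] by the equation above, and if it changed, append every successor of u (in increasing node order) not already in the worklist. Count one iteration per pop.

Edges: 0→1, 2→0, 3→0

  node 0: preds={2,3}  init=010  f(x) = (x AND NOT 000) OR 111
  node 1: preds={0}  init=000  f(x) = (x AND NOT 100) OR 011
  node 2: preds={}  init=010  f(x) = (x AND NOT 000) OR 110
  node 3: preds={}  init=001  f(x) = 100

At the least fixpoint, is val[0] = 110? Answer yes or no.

Worklist (5 pops):
  #1 pop 0: in=011 → 111 (was 010); enqueue []
  #2 pop 1: in=111 → 011 (was 000); enqueue []
  #3 pop 2: in=000 → 110 (was 010); enqueue [0]
  #4 pop 3: in=000 → 101 (was 001); enqueue []
  #5 pop 0: in=111 → 111 (no change)

Fixpoint:
  val[0] = 111
  val[1] = 011
  val[2] = 110
  val[3] = 101

no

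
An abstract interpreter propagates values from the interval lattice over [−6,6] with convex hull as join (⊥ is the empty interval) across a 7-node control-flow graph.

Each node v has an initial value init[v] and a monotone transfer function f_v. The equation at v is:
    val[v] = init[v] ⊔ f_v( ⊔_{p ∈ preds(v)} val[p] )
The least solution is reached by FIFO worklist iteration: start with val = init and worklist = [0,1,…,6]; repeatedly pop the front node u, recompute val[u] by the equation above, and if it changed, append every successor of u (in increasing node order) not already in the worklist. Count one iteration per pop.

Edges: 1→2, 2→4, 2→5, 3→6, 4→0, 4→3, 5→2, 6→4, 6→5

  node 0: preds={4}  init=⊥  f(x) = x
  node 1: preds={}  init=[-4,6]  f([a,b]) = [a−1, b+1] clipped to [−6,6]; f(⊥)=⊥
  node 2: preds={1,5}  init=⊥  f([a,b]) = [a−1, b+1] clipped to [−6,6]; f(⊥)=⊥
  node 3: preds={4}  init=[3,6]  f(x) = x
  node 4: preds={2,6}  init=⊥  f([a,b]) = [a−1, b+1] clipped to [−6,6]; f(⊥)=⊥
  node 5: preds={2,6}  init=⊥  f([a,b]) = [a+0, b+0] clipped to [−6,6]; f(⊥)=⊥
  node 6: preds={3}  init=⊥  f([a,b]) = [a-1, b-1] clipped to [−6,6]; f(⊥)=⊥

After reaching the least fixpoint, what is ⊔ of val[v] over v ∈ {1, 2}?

Iteration log — 16 steps:
  step 1. node 0  ⊔preds=⊥  new=⊥  stable
  step 2. node 1  ⊔preds=⊥  new=[-4,6]  stable
  step 3. node 2  ⊔preds=[-4,6]  new=[-5,6]  old=⊥  +wl: 
  step 4. node 3  ⊔preds=⊥  new=[3,6]  stable
  step 5. node 4  ⊔preds=[-5,6]  new=[-6,6]  old=⊥  +wl: 0,3
  step 6. node 5  ⊔preds=[-5,6]  new=[-5,6]  old=⊥  +wl: 2
  step 7. node 6  ⊔preds=[3,6]  new=[2,5]  old=⊥  +wl: 4,5
  step 8. node 0  ⊔preds=[-6,6]  new=[-6,6]  old=⊥  +wl: 
  step 9. node 3  ⊔preds=[-6,6]  new=[-6,6]  old=[3,6]  +wl: 6
  step 10. node 2  ⊔preds=[-5,6]  new=[-6,6]  old=[-5,6]  +wl: 
  step 11. node 4  ⊔preds=[-6,6]  new=[-6,6]  stable
  step 12. node 5  ⊔preds=[-6,6]  new=[-6,6]  old=[-5,6]  +wl: 2
  step 13. node 6  ⊔preds=[-6,6]  new=[-6,5]  old=[2,5]  +wl: 4,5
  step 14. node 2  ⊔preds=[-6,6]  new=[-6,6]  stable
  step 15. node 4  ⊔preds=[-6,6]  new=[-6,6]  stable
  step 16. node 5  ⊔preds=[-6,6]  new=[-6,6]  stable

Least fixpoint reached:
  node 0: [-6,6]
  node 1: [-4,6]
  node 2: [-6,6]
  node 3: [-6,6]
  node 4: [-6,6]
  node 5: [-6,6]
  node 6: [-6,5]

[-6,6]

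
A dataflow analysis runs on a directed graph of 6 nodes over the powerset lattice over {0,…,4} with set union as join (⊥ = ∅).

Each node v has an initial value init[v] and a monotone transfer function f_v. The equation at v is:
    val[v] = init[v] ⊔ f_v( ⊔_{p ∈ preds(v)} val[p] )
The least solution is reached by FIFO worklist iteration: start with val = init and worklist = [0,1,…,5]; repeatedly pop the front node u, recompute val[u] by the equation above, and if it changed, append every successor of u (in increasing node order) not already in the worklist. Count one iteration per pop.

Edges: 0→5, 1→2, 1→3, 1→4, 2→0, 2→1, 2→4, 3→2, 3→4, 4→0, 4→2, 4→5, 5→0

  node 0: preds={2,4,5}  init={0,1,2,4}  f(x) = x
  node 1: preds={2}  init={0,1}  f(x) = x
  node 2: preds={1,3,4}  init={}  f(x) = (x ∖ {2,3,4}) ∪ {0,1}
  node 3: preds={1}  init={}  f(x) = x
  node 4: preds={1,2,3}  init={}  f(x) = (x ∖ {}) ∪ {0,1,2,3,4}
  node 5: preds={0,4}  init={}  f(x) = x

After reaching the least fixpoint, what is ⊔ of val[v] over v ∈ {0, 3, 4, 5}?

{0,1,2,3,4}

Trace (10 dequeues):
  [1] u=0 | in {} | out {0,1,2,4} | ==
  [2] u=1 | in {} | out {0,1} | ==
  [3] u=2 | in {0,1} | out {0,1} | prev {} | push {0,1}
  [4] u=3 | in {0,1} | out {0,1} | prev {} | push {2}
  [5] u=4 | in {0,1} | out {0,1,2,3,4} | prev {} | push {}
  [6] u=5 | in {0,1,2,3,4} | out {0,1,2,3,4} | prev {} | push {}
  [7] u=0 | in {0,1,2,3,4} | out {0,1,2,3,4} | prev {0,1,2,4} | push {5}
  [8] u=1 | in {0,1} | out {0,1} | ==
  [9] u=2 | in {0,1,2,3,4} | out {0,1} | ==
  [10] u=5 | in {0,1,2,3,4} | out {0,1,2,3,4} | ==

Converged values:
  [0] {0,1,2,3,4}
  [1] {0,1}
  [2] {0,1}
  [3] {0,1}
  [4] {0,1,2,3,4}
  [5] {0,1,2,3,4}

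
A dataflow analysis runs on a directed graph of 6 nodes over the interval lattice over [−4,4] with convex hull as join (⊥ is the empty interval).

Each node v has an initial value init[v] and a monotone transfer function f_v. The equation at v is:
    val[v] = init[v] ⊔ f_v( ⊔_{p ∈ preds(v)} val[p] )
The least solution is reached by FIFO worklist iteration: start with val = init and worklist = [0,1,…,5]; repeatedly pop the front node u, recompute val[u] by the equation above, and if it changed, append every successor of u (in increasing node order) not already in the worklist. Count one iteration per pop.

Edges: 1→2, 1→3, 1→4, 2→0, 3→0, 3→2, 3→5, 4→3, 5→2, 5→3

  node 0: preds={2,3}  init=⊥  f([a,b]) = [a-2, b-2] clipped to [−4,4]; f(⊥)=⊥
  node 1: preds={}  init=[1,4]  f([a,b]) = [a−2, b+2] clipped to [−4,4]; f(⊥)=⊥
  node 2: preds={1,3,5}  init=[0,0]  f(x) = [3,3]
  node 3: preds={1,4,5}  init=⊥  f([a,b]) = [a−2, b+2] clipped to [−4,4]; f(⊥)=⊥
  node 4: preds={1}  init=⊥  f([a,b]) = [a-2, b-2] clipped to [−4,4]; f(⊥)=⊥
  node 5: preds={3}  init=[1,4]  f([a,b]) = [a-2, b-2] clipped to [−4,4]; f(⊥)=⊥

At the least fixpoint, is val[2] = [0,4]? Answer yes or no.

Trace (14 dequeues):
  [1] u=0 | in [0,0] | out [-2,-2] | prev ⊥ | push {}
  [2] u=1 | in ⊥ | out [1,4] | ==
  [3] u=2 | in [1,4] | out [0,3] | prev [0,0] | push {0}
  [4] u=3 | in [1,4] | out [-1,4] | prev ⊥ | push {2}
  [5] u=4 | in [1,4] | out [-1,2] | prev ⊥ | push {3}
  [6] u=5 | in [-1,4] | out [-3,4] | prev [1,4] | push {}
  [7] u=0 | in [-1,4] | out [-3,2] | prev [-2,-2] | push {}
  [8] u=2 | in [-3,4] | out [0,3] | ==
  [9] u=3 | in [-3,4] | out [-4,4] | prev [-1,4] | push {0,2,5}
  [10] u=0 | in [-4,4] | out [-4,2] | prev [-3,2] | push {}
  [11] u=2 | in [-4,4] | out [0,3] | ==
  [12] u=5 | in [-4,4] | out [-4,4] | prev [-3,4] | push {2,3}
  [13] u=2 | in [-4,4] | out [0,3] | ==
  [14] u=3 | in [-4,4] | out [-4,4] | ==

Converged values:
  [0] [-4,2]
  [1] [1,4]
  [2] [0,3]
  [3] [-4,4]
  [4] [-1,2]
  [5] [-4,4]

no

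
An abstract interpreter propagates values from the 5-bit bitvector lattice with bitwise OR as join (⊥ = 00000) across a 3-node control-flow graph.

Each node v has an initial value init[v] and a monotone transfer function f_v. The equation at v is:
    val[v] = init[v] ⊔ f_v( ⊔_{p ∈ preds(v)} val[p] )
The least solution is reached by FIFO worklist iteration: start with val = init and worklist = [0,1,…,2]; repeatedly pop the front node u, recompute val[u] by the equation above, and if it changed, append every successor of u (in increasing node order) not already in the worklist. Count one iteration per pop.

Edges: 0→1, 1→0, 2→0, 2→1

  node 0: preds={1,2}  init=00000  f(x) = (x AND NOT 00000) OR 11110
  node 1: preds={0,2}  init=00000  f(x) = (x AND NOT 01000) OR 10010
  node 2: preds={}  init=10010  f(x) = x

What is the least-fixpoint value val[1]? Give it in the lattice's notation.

10110

Iteration log — 4 steps:
  step 1. node 0  ⊔preds=10010  new=11110  old=00000  +wl: 
  step 2. node 1  ⊔preds=11110  new=10110  old=00000  +wl: 0
  step 3. node 2  ⊔preds=00000  new=10010  stable
  step 4. node 0  ⊔preds=10110  new=11110  stable

Least fixpoint reached:
  node 0: 11110
  node 1: 10110
  node 2: 10010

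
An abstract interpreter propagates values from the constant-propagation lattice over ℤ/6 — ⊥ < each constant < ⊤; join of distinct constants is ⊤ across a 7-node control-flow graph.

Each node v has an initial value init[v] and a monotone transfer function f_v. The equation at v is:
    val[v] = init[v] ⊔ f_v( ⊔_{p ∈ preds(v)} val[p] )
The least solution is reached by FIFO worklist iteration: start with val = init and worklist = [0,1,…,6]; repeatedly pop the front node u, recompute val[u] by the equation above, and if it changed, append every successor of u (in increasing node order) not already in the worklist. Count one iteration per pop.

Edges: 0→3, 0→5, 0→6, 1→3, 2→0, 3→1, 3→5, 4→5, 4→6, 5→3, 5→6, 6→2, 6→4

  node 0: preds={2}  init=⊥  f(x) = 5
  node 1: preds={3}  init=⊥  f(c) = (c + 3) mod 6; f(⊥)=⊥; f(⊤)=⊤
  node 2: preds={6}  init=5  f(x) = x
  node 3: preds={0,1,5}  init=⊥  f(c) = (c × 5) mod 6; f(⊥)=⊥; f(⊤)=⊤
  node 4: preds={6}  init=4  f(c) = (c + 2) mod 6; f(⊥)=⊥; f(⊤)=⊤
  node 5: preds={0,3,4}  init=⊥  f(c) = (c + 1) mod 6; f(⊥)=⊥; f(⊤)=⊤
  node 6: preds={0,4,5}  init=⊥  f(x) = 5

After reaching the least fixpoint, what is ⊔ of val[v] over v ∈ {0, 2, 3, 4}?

Trace (15 dequeues):
  [1] u=0 | in 5 | out 5 | prev ⊥ | push {}
  [2] u=1 | in ⊥ | out ⊥ | ==
  [3] u=2 | in ⊥ | out 5 | ==
  [4] u=3 | in 5 | out 1 | prev ⊥ | push {1}
  [5] u=4 | in ⊥ | out 4 | ==
  [6] u=5 | in ⊤ | out ⊤ | prev ⊥ | push {3}
  [7] u=6 | in ⊤ | out 5 | prev ⊥ | push {2,4}
  [8] u=1 | in 1 | out 4 | prev ⊥ | push {}
  [9] u=3 | in ⊤ | out ⊤ | prev 1 | push {1,5}
  [10] u=2 | in 5 | out 5 | ==
  [11] u=4 | in 5 | out ⊤ | prev 4 | push {6}
  [12] u=1 | in ⊤ | out ⊤ | prev 4 | push {3}
  [13] u=5 | in ⊤ | out ⊤ | ==
  [14] u=6 | in ⊤ | out 5 | ==
  [15] u=3 | in ⊤ | out ⊤ | ==

Converged values:
  [0] 5
  [1] ⊤
  [2] 5
  [3] ⊤
  [4] ⊤
  [5] ⊤
  [6] 5

⊤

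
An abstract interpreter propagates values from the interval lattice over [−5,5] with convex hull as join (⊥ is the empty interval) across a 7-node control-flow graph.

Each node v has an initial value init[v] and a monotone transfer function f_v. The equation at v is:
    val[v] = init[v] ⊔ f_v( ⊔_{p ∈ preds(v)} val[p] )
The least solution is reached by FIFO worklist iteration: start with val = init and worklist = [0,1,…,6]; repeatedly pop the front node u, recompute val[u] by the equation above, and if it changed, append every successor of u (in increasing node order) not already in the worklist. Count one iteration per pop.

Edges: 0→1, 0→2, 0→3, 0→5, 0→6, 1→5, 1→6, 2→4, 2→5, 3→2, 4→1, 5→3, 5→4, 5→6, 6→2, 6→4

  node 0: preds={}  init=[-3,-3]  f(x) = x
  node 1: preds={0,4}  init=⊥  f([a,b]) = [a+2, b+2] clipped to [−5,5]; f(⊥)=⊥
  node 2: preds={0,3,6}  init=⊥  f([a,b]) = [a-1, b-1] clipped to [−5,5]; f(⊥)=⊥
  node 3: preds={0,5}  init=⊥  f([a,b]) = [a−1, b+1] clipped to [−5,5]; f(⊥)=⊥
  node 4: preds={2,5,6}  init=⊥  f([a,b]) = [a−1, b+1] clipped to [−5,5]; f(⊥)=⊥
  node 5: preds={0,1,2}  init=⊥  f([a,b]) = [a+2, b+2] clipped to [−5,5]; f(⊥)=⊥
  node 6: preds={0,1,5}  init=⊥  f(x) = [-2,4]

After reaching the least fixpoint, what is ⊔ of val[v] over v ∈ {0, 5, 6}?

Iteration log — 22 steps:
  step 1. node 0  ⊔preds=⊥  new=[-3,-3]  stable
  step 2. node 1  ⊔preds=[-3,-3]  new=[-1,-1]  old=⊥  +wl: 
  step 3. node 2  ⊔preds=[-3,-3]  new=[-4,-4]  old=⊥  +wl: 
  step 4. node 3  ⊔preds=[-3,-3]  new=[-4,-2]  old=⊥  +wl: 2
  step 5. node 4  ⊔preds=[-4,-4]  new=[-5,-3]  old=⊥  +wl: 1
  step 6. node 5  ⊔preds=[-4,-1]  new=[-2,1]  old=⊥  +wl: 3,4
  step 7. node 6  ⊔preds=[-3,1]  new=[-2,4]  old=⊥  +wl: 
  step 8. node 2  ⊔preds=[-4,4]  new=[-5,3]  old=[-4,-4]  +wl: 5
  step 9. node 1  ⊔preds=[-5,-3]  new=[-3,-1]  old=[-1,-1]  +wl: 6
  step 10. node 3  ⊔preds=[-3,1]  new=[-4,2]  old=[-4,-2]  +wl: 2
  step 11. node 4  ⊔preds=[-5,4]  new=[-5,5]  old=[-5,-3]  +wl: 1
  step 12. node 5  ⊔preds=[-5,3]  new=[-3,5]  old=[-2,1]  +wl: 3,4
  step 13. node 6  ⊔preds=[-3,5]  new=[-2,4]  stable
  step 14. node 2  ⊔preds=[-4,4]  new=[-5,3]  stable
  step 15. node 1  ⊔preds=[-5,5]  new=[-3,5]  old=[-3,-1]  +wl: 5,6
  step 16. node 3  ⊔preds=[-3,5]  new=[-4,5]  old=[-4,2]  +wl: 2
  step 17. node 4  ⊔preds=[-5,5]  new=[-5,5]  stable
  step 18. node 5  ⊔preds=[-5,5]  new=[-3,5]  stable
  step 19. node 6  ⊔preds=[-3,5]  new=[-2,4]  stable
  step 20. node 2  ⊔preds=[-4,5]  new=[-5,4]  old=[-5,3]  +wl: 4,5
  step 21. node 4  ⊔preds=[-5,5]  new=[-5,5]  stable
  step 22. node 5  ⊔preds=[-5,5]  new=[-3,5]  stable

Least fixpoint reached:
  node 0: [-3,-3]
  node 1: [-3,5]
  node 2: [-5,4]
  node 3: [-4,5]
  node 4: [-5,5]
  node 5: [-3,5]
  node 6: [-2,4]

[-3,5]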